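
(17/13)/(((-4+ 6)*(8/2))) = 17/104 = 0.16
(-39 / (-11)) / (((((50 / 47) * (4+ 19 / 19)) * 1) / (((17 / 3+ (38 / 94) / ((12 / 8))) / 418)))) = 10881 / 1149500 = 0.01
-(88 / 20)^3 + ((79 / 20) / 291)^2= -14426901403 / 169362000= -85.18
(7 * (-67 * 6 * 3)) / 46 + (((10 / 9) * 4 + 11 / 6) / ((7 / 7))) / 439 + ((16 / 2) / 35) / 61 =-71204517337 / 388027710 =-183.50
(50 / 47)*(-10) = -500 / 47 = -10.64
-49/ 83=-0.59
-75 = -75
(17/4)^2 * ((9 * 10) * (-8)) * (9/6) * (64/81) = -46240/3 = -15413.33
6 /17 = 0.35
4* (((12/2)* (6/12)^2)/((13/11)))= 66/13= 5.08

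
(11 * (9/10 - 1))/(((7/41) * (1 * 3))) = -451/210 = -2.15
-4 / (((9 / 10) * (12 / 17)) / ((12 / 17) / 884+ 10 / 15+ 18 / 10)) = -278108 / 17901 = -15.54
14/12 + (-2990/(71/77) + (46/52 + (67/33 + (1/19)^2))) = -3238.59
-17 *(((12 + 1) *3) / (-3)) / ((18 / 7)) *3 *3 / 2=1547 / 4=386.75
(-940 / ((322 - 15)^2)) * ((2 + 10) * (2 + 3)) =-56400 / 94249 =-0.60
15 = 15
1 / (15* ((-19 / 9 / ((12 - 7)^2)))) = -15 / 19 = -0.79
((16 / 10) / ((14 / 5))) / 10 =2 / 35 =0.06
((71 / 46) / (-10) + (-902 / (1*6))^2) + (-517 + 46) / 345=22598.59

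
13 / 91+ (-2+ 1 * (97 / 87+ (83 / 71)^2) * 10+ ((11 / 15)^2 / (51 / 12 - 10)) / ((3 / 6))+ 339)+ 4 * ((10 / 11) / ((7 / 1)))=362.29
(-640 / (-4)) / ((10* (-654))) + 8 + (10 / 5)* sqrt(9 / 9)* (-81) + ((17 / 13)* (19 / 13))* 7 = -7772507 / 55263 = -140.65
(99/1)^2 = 9801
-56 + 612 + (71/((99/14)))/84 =330335/594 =556.12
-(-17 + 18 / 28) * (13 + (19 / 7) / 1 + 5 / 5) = 26793 / 98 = 273.40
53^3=148877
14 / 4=7 / 2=3.50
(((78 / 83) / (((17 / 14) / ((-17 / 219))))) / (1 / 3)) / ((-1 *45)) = 0.00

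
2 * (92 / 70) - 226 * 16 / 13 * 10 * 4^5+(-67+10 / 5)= -1296002779 / 455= -2848357.76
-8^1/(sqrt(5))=-8 * sqrt(5)/5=-3.58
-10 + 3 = -7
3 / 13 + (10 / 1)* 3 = 393 / 13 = 30.23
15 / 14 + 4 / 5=131 / 70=1.87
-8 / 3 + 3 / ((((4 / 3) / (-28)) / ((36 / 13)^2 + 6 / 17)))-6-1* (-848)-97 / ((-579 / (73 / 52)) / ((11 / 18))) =40017127831 / 119769624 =334.12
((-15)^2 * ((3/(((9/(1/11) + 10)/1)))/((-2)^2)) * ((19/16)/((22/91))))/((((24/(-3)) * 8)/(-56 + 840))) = -57186675/613888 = -93.15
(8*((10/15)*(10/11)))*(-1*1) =-160/33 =-4.85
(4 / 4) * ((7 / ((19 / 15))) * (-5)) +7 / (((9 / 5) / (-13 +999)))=650965 / 171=3806.81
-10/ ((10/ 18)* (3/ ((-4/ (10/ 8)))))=96/ 5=19.20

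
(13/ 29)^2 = 169/ 841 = 0.20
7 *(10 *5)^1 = 350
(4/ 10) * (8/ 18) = 8/ 45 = 0.18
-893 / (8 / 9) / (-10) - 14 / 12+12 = 26711 / 240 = 111.30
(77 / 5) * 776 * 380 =4541152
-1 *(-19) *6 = 114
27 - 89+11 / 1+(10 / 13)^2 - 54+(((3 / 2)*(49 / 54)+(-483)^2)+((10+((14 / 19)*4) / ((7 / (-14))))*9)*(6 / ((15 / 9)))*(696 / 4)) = 148153488791 / 577980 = 256329.78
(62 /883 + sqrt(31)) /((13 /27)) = 1674 /11479 + 27*sqrt(31) /13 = 11.71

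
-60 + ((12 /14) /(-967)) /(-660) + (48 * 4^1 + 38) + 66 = 175723241 /744590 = 236.00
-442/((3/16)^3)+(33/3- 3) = -1810216/27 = -67045.04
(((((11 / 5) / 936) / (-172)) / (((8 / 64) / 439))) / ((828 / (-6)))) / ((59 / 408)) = 82093 / 34135335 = 0.00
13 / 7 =1.86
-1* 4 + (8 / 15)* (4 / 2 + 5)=-4 / 15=-0.27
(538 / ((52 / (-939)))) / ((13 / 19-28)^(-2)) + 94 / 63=-4286403471829 / 591318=-7248897.33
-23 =-23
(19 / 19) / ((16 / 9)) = 9 / 16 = 0.56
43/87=0.49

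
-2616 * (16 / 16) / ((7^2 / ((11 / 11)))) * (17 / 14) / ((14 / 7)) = -11118 / 343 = -32.41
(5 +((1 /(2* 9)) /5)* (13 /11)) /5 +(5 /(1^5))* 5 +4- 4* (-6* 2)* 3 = 861313 /4950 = 174.00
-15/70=-3/14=-0.21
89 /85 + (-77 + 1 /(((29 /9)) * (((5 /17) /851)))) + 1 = 823.00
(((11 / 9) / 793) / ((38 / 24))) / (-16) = -11 / 180804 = -0.00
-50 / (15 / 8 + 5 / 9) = -144 / 7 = -20.57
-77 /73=-1.05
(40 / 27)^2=1600 / 729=2.19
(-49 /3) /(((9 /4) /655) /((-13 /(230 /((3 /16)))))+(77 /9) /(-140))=5006820 /118093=42.40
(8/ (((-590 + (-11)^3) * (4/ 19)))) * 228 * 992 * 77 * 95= -62870142720/ 1921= -32727820.26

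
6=6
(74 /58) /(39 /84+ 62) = 1036 /50721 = 0.02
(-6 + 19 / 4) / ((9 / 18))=-5 / 2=-2.50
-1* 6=-6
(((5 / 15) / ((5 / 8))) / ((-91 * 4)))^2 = 4 / 1863225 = 0.00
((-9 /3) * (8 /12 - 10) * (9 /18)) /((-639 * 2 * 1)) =-7 /639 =-0.01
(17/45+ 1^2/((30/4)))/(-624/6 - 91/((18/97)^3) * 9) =-1656/415603175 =-0.00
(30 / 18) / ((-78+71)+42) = 1 / 21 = 0.05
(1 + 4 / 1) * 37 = 185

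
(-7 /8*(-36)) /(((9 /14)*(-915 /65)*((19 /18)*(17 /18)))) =-68796 /19703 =-3.49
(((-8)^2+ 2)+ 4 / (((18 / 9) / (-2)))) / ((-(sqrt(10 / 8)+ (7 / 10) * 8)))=-9.23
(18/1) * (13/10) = 117/5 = 23.40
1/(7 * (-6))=-1/42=-0.02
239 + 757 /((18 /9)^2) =1713 /4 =428.25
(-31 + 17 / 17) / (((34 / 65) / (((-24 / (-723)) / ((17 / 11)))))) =-85800 / 69649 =-1.23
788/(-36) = -197/9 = -21.89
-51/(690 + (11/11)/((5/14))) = -255/3464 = -0.07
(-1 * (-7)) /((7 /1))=1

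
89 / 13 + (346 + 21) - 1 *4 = 4808 / 13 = 369.85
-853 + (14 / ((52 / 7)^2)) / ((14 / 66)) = -1151639 / 1352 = -851.80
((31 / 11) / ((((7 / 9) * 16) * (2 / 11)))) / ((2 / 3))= 837 / 448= 1.87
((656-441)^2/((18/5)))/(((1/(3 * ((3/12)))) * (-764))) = -231125/18336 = -12.60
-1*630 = -630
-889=-889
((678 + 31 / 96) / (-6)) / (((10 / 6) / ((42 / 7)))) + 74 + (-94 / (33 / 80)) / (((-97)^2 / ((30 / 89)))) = -490786798669 / 1473825760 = -333.00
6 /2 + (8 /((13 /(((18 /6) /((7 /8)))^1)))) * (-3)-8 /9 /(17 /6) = -16909 /4641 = -3.64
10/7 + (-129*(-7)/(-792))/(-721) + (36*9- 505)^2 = 6236132005/190344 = 32762.43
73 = 73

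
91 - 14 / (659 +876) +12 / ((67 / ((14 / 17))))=159343149 / 1748365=91.14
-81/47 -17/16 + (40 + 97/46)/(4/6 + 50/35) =3293603/190256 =17.31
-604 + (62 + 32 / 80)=-2708 / 5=-541.60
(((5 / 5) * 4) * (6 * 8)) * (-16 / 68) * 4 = -3072 / 17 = -180.71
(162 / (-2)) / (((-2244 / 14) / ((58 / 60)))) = 1827 / 3740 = 0.49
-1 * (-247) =247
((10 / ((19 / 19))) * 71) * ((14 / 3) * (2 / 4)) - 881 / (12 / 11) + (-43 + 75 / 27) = 29119 / 36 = 808.86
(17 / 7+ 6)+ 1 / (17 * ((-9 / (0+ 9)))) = 8.37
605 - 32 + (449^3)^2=8193662024285374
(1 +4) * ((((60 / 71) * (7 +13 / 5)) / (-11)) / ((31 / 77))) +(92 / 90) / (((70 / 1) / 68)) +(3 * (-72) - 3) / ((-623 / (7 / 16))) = -39553741739 / 4936402800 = -8.01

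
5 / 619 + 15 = 9290 / 619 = 15.01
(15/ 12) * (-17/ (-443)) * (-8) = -170/ 443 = -0.38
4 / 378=2 / 189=0.01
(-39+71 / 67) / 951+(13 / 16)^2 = 10117421 / 16311552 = 0.62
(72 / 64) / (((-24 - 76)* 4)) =-9 / 3200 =-0.00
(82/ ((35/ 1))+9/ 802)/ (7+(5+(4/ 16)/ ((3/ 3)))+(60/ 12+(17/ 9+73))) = 1189422/ 46554095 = 0.03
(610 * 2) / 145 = 244 / 29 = 8.41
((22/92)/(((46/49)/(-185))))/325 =-19943/137540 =-0.14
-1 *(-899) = 899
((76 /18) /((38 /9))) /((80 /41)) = 41 /80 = 0.51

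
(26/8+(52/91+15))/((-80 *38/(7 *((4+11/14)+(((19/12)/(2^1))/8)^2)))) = -652147217/3137863680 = -0.21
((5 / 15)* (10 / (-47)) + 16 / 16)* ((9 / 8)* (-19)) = -7467 / 376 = -19.86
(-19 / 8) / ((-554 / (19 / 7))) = 361 / 31024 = 0.01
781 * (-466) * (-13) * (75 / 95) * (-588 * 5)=-208650241800 / 19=-10981591673.68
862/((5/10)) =1724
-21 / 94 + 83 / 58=1646 / 1363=1.21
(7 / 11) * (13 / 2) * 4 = 182 / 11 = 16.55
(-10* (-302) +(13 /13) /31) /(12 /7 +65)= 655347 /14477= 45.27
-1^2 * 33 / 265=-33 / 265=-0.12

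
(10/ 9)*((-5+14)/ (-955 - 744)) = -10/ 1699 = -0.01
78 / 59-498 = -29304 / 59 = -496.68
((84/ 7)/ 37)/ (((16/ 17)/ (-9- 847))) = -294.97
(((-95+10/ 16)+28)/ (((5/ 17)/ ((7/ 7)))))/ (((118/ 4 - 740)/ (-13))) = -117351/ 28420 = -4.13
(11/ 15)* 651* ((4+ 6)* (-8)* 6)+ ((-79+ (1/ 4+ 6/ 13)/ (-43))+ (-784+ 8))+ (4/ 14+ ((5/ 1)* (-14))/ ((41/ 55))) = -230100.63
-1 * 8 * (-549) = 4392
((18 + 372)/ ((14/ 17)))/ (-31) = -3315/ 217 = -15.28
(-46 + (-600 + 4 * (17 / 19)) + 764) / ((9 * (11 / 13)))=910 / 57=15.96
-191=-191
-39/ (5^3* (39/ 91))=-91/ 125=-0.73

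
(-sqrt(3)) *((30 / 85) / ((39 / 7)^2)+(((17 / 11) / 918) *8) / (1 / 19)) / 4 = -114025 *sqrt(3) / 1706562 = -0.12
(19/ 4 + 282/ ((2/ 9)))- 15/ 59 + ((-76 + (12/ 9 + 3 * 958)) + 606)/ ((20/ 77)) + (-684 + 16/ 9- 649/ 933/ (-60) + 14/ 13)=13702.90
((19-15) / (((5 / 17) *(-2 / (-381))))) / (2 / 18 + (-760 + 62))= -3.71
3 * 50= 150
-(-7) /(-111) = -7 /111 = -0.06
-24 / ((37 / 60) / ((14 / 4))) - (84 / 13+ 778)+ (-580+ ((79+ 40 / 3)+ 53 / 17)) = -34471618 / 24531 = -1405.23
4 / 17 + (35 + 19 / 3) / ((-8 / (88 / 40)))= -5677 / 510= -11.13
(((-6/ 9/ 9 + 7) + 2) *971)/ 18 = 234011/ 486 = 481.50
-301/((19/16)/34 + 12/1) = -163744/6547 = -25.01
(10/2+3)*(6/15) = 16/5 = 3.20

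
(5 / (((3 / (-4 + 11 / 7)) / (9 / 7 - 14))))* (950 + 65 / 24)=172973725 / 3528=49028.83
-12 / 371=-0.03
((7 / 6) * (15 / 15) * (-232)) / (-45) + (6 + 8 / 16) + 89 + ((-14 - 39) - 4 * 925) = -985901 / 270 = -3651.49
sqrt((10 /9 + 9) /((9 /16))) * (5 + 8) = 52 * sqrt(91) /9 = 55.12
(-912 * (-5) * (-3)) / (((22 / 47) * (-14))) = 160740 / 77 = 2087.53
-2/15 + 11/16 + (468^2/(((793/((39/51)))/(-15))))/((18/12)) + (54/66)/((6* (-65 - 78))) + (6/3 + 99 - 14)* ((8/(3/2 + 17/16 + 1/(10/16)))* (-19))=-25534640767173/4828354960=-5288.48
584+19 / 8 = 4691 / 8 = 586.38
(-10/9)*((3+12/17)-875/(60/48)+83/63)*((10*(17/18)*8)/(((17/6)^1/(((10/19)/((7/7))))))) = 5954560000/549423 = 10837.84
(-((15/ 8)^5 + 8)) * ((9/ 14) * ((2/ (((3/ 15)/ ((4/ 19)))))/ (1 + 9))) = -9193671/ 2179072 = -4.22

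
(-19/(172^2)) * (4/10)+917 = 67821301/73960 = 917.00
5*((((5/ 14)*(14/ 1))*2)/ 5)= 10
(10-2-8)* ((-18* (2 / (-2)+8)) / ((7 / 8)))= 0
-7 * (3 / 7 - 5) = 32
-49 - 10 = -59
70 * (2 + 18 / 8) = 595 / 2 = 297.50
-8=-8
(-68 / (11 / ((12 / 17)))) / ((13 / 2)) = -96 / 143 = -0.67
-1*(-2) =2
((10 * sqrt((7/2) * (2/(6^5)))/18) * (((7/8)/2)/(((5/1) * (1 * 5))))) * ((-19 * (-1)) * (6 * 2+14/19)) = 847 * sqrt(42)/77760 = 0.07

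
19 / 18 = 1.06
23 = 23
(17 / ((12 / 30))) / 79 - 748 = -118099 / 158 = -747.46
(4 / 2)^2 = 4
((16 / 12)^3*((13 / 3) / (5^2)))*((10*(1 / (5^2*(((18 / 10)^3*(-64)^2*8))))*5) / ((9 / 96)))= 65 / 1417176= 0.00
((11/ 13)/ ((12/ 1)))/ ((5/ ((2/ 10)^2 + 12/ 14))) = 1727/ 136500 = 0.01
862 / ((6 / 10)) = 4310 / 3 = 1436.67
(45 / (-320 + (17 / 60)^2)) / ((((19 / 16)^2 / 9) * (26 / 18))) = -3359232000 / 5404979723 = -0.62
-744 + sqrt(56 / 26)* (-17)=-744 - 34* sqrt(91) / 13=-768.95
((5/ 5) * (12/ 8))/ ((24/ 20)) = 5/ 4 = 1.25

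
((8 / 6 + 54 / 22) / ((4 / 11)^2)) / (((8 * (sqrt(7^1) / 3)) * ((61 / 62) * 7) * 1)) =42625 * sqrt(7) / 191296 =0.59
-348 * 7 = -2436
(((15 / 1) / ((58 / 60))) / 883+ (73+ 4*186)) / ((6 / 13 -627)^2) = 0.00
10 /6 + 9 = 10.67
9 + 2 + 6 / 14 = 80 / 7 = 11.43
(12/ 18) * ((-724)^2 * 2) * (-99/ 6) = -11531872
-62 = -62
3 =3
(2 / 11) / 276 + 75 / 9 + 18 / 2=8771 / 506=17.33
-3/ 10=-0.30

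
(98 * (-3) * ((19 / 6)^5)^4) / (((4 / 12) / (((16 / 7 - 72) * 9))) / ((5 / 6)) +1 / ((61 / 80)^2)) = -34268711352704485057181666873645 / 19492283996752969728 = -1758065466233.36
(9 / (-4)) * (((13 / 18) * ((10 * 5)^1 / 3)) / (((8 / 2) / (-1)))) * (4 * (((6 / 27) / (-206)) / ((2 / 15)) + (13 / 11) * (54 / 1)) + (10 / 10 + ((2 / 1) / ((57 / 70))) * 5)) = 1878647225 / 1033296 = 1818.11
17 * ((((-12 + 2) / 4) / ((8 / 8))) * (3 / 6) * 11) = -935 / 4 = -233.75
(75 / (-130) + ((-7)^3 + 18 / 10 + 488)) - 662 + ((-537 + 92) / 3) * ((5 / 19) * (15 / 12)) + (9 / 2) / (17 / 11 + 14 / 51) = -562.10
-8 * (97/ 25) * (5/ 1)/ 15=-776/ 75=-10.35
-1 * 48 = -48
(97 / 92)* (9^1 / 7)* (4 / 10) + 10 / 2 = 8923 / 1610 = 5.54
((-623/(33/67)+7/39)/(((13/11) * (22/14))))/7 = -180852/1859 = -97.28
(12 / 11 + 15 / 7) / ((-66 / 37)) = -3071 / 1694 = -1.81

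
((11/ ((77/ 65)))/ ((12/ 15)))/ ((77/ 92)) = 7475/ 539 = 13.87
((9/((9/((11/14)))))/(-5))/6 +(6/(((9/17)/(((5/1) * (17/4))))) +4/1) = 34273/140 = 244.81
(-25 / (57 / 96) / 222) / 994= -0.00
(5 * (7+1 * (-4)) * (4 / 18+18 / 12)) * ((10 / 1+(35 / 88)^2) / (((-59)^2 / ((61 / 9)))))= 0.51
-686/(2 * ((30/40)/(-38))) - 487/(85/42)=4370198/255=17138.03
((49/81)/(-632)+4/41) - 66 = -138322793/2098872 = -65.90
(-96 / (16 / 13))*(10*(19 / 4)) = -3705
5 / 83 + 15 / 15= 1.06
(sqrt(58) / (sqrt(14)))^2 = 29 / 7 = 4.14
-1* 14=-14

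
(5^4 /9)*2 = 1250 /9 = 138.89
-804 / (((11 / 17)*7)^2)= -232356 / 5929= -39.19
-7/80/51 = -7/4080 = -0.00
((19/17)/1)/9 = 19/153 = 0.12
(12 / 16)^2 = 9 / 16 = 0.56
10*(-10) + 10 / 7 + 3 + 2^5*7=899 / 7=128.43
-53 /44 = -1.20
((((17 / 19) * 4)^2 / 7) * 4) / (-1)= -18496 / 2527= -7.32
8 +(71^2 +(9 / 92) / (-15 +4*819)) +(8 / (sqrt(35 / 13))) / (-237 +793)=2*sqrt(455) / 4865 +504920199 / 100004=5049.01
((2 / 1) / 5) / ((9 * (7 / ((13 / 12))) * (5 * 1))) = 13 / 9450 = 0.00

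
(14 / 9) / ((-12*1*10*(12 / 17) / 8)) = -0.15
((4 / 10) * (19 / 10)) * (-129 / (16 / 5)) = -2451 / 80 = -30.64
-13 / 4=-3.25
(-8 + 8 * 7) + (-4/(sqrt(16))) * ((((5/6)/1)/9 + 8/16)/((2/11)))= 1208/27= 44.74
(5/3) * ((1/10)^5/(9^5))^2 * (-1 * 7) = -7/20920706406000000000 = -0.00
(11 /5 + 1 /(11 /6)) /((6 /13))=5.95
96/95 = 1.01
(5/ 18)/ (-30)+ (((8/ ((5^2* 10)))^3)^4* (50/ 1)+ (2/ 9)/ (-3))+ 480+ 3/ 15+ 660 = 7963622920215129852697575059/ 6984919309616088867187500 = 1140.12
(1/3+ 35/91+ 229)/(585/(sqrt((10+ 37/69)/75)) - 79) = 514542247/68892609552+ 2015775 * sqrt(16721)/1766477168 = 0.16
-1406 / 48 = -703 / 24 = -29.29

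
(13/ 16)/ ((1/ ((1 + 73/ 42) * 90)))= 22425/ 112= 200.22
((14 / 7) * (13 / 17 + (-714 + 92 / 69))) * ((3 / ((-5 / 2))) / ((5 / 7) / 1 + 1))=996.66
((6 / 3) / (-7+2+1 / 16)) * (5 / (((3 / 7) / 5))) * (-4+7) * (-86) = 481600 / 79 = 6096.20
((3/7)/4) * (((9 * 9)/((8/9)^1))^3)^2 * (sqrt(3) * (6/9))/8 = 8854577687.06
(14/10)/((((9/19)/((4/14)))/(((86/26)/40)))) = 817/11700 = 0.07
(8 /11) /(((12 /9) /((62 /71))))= 372 /781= 0.48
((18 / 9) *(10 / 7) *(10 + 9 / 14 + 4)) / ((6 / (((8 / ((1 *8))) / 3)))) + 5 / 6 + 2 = 5.16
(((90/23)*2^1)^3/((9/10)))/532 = 1.00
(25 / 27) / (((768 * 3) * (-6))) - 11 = -4105753 / 373248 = -11.00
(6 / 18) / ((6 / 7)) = 7 / 18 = 0.39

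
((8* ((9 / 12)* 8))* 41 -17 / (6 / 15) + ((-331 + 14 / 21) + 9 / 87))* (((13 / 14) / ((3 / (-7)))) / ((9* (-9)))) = 3608501 / 84564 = 42.67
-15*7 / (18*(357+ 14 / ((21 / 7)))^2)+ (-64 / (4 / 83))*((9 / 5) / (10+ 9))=-32160453 / 255626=-125.81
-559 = -559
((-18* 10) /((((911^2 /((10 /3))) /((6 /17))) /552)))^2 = 3948963840000 /199054202343649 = 0.02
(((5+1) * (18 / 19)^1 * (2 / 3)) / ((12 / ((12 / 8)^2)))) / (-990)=-3 / 4180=-0.00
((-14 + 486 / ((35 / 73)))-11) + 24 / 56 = 34618 / 35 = 989.09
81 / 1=81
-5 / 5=-1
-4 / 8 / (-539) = 1 / 1078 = 0.00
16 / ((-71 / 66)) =-1056 / 71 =-14.87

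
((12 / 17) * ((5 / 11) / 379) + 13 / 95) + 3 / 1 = 21125854 / 6732935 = 3.14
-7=-7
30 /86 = 15 /43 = 0.35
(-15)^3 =-3375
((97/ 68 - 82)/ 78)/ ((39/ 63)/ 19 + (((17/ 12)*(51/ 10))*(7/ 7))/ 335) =-1220584225/ 63981931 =-19.08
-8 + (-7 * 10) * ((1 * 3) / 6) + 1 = -42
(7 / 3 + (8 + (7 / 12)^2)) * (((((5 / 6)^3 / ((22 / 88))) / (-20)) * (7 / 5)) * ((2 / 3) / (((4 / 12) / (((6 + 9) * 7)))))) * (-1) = 1882825 / 5184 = 363.20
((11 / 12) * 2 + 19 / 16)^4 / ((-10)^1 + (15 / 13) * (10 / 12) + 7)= -5746658125 / 140673024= -40.85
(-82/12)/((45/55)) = -451/54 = -8.35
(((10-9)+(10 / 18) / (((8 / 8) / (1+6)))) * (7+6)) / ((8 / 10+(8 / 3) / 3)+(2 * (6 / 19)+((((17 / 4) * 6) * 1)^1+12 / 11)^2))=26300560 / 293562631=0.09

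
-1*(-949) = 949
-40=-40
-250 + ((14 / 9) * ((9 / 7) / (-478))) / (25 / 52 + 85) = -265588802 / 1062355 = -250.00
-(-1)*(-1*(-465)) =465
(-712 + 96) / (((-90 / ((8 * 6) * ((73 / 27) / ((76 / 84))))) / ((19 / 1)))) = 18653.39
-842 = -842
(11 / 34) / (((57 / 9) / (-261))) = -8613 / 646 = -13.33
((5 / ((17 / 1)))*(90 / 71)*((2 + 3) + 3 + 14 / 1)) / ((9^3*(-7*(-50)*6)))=11 / 2053107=0.00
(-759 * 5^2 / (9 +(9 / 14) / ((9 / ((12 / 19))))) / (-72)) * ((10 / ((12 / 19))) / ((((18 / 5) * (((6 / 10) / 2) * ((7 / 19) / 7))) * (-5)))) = -7592055625 / 4677264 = -1623.18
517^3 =138188413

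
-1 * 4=-4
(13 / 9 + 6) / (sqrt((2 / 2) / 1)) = 67 / 9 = 7.44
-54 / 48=-9 / 8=-1.12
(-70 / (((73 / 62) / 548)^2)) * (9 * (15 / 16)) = -127941253.56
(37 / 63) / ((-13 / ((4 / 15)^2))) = -592 / 184275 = -0.00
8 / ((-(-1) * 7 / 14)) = 16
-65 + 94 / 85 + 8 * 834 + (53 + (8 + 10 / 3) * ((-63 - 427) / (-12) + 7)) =5510461 / 765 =7203.22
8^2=64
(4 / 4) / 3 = 1 / 3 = 0.33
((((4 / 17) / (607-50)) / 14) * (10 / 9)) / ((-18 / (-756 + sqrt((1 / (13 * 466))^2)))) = 22899235 / 16262467767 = 0.00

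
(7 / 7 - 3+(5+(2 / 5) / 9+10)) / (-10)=-587 / 450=-1.30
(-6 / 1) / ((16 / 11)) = -33 / 8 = -4.12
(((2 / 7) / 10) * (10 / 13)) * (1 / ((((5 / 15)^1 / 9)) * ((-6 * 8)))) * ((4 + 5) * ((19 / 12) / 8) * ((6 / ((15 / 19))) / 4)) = -9747 / 232960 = -0.04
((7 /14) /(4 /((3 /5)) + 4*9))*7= 21 /256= 0.08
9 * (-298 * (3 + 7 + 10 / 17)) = -28397.65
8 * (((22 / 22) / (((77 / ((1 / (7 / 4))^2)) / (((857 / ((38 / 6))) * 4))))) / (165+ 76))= 1316352 / 17276567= 0.08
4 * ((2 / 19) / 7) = 8 / 133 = 0.06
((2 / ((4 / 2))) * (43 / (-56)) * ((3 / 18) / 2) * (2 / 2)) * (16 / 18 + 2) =-559 / 3024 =-0.18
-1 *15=-15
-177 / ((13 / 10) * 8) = -885 / 52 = -17.02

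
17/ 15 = 1.13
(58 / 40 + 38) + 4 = 869 / 20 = 43.45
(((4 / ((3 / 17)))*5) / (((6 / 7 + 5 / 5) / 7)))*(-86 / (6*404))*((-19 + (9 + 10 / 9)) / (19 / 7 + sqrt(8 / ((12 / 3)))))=1905570800 / 27970839 - 702052400*sqrt(2) / 27970839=32.63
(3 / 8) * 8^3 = 192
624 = 624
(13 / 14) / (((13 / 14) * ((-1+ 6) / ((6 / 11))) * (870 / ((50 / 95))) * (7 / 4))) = 8 / 212135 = 0.00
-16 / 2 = -8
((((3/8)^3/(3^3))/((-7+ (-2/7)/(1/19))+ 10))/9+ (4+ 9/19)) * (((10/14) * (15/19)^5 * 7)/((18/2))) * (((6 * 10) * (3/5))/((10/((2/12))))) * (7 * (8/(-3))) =-436959271875/51185918528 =-8.54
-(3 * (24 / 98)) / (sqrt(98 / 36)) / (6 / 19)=-342 * sqrt(2) / 343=-1.41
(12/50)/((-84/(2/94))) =-1/16450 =-0.00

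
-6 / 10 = -3 / 5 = -0.60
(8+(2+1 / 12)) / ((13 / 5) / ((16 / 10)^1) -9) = -1.37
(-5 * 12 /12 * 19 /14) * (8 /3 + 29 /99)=-27835 /1386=-20.08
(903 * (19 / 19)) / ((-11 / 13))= -11739 / 11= -1067.18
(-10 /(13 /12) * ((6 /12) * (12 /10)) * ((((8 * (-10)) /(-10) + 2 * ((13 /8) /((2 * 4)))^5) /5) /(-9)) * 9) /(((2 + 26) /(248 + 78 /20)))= 97379621151219 /1221381324800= 79.73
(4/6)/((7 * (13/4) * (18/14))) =8/351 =0.02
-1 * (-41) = 41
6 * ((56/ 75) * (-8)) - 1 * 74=-2746/ 25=-109.84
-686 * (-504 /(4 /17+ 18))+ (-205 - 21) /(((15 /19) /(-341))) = 54208346 /465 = 116577.09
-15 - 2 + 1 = -16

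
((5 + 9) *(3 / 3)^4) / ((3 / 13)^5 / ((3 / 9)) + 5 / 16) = 83169632 / 1868129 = 44.52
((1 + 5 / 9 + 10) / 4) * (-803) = -20878 / 9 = -2319.78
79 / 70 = 1.13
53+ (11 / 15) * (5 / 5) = 806 / 15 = 53.73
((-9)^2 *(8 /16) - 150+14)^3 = -6967871 /8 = -870983.88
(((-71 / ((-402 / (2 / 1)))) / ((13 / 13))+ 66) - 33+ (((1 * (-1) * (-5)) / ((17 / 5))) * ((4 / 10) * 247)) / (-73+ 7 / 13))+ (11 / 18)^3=32930827117 / 1042895736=31.58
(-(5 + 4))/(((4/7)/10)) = -315/2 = -157.50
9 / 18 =1 / 2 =0.50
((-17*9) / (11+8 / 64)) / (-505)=1224 / 44945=0.03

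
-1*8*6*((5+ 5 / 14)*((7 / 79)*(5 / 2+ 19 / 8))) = -8775 / 79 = -111.08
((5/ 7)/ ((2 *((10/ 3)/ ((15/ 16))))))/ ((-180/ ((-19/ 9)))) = 19/ 16128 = 0.00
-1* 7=-7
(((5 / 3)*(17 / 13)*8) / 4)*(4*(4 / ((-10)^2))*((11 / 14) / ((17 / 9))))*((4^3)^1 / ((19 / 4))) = 33792 / 8645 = 3.91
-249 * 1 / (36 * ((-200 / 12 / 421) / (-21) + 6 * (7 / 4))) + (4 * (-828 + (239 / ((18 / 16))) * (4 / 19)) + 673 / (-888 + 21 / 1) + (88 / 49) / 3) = -8455319174514943 / 2697987508146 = -3133.94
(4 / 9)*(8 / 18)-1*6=-470 / 81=-5.80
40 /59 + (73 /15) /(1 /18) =26042 /295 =88.28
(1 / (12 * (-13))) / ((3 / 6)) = -1 / 78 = -0.01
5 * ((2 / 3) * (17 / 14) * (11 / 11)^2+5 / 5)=9.05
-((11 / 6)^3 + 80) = -18611 / 216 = -86.16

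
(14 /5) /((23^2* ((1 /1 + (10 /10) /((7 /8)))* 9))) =0.00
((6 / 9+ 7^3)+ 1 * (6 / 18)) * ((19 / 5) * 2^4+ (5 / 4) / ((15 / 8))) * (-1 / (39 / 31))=-16807.19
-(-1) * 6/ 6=1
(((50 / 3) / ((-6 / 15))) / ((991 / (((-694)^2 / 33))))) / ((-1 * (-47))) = -60204500 / 4611123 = -13.06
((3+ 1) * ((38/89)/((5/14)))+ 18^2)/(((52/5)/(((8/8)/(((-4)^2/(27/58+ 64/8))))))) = 17959307/1073696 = 16.73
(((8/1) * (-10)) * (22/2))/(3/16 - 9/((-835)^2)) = -9816928000/2091531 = -4693.66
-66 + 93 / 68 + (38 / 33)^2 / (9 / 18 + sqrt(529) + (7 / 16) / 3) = -1809190903 / 28016340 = -64.58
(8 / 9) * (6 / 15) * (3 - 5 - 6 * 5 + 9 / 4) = -476 / 45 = -10.58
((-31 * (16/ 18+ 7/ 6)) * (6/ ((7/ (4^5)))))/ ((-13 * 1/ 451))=529712128/ 273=1940337.47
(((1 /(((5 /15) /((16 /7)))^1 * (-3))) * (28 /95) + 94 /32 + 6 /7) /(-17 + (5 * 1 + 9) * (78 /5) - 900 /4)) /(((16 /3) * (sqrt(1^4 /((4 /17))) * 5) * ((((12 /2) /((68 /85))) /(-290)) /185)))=35631111 * sqrt(17) /8537536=17.21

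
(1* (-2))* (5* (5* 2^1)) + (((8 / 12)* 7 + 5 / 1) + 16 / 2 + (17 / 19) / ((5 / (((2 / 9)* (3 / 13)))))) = -305011 / 3705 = -82.32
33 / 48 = 11 / 16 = 0.69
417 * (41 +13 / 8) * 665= 94561005 / 8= 11820125.62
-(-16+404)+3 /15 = -1939 /5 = -387.80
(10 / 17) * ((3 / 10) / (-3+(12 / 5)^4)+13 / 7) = 821685 / 748153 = 1.10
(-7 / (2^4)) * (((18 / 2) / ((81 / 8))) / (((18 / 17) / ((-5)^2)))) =-2975 / 324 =-9.18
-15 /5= -3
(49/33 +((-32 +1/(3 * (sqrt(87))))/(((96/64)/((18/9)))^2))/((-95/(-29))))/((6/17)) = -2539171/56430 +136 * sqrt(87)/23085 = -44.94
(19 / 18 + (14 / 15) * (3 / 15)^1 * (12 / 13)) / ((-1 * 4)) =-7183 / 23400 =-0.31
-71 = -71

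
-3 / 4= -0.75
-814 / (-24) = 407 / 12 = 33.92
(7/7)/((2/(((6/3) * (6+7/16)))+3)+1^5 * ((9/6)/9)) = 618/2053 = 0.30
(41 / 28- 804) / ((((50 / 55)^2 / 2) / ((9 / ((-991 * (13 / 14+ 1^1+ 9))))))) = 1.61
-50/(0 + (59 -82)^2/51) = -2550/529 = -4.82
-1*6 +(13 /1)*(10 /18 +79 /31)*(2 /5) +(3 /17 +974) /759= 68542811 /5999895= 11.42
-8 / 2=-4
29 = 29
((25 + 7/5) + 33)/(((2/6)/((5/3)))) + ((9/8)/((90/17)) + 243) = 43217/80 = 540.21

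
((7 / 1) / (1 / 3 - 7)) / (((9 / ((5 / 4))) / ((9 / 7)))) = -3 / 16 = -0.19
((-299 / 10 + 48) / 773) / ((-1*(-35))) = 181 / 270550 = 0.00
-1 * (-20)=20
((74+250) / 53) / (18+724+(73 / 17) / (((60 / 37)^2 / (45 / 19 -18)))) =41860800 / 4906129387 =0.01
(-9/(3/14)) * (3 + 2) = -210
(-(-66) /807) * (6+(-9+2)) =-0.08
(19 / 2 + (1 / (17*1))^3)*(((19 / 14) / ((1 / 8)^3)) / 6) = 113512384 / 103173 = 1100.21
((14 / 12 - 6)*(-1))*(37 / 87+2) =11.72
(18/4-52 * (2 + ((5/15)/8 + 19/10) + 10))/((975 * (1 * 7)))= -10807/102375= -0.11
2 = 2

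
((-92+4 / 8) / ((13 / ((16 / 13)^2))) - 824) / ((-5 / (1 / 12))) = 458438 / 32955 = 13.91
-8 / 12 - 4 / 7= -1.24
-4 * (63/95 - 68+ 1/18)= 230102/855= 269.13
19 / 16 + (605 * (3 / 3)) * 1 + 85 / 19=185641 / 304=610.66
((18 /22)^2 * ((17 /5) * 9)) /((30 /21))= 14.34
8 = 8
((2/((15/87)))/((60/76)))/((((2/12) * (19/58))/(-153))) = -1029384/25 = -41175.36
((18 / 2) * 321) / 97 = 2889 / 97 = 29.78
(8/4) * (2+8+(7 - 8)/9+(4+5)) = 340/9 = 37.78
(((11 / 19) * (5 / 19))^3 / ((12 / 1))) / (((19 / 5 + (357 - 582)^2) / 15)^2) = 311953125 / 12059154894182289664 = 0.00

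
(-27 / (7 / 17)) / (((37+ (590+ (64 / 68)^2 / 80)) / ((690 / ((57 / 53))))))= -8085078450 / 120502123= -67.09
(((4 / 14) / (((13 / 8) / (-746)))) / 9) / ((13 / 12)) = -47744 / 3549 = -13.45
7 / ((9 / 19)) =133 / 9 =14.78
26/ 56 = 13/ 28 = 0.46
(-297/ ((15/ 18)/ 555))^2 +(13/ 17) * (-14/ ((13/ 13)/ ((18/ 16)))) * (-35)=2660542950537/ 68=39125631625.54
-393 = -393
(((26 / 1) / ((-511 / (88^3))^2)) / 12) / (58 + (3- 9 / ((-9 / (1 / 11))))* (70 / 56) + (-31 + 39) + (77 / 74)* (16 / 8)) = 2457162023174144 / 45876087369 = 53560.85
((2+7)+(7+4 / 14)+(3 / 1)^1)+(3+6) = 198 / 7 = 28.29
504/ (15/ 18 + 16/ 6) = 144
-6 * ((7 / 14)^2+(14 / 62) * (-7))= 7.98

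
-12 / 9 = -4 / 3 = -1.33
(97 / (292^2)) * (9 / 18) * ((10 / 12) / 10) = 97 / 2046336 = 0.00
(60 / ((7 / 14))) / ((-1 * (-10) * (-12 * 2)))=-1 / 2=-0.50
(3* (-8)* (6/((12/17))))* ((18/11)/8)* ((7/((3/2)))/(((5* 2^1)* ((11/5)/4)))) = -4284/121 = -35.40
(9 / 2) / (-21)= -3 / 14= -0.21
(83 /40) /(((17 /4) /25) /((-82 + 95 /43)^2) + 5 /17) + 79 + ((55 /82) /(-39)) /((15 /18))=539854569442027 /6274918241826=86.03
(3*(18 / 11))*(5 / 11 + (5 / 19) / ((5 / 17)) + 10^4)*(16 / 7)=1806003648 / 16093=112222.93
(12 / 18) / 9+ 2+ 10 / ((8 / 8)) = 326 / 27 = 12.07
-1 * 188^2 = -35344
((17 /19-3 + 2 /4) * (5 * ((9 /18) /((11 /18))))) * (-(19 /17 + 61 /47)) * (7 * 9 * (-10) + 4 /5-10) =-2119140 /209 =-10139.43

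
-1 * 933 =-933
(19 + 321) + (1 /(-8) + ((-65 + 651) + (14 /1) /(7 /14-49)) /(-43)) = 10886437 /33368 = 326.25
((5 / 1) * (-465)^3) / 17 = -29571948.53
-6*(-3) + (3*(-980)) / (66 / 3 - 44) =1668 / 11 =151.64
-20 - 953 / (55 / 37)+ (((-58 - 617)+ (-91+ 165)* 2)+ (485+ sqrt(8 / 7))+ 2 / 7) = -270587 / 385+ 2* sqrt(14) / 7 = -701.75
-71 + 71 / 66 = -4615 / 66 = -69.92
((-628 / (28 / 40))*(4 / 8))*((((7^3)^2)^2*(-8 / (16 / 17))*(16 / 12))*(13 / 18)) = 1372146120037420 / 27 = 50820226668052.59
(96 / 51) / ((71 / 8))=256 / 1207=0.21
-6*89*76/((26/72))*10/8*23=-42004440/13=-3231110.77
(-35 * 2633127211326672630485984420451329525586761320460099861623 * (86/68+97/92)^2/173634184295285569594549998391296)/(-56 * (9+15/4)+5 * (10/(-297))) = 23941074530576723348723327590565041604564900818441570160555035/5989877907109158724556758127952003072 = 3996921957651585976754564.00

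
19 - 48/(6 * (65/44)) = 883/65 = 13.58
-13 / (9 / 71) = -102.56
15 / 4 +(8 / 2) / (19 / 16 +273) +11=259089 / 17548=14.76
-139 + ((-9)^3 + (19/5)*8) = -4188/5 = -837.60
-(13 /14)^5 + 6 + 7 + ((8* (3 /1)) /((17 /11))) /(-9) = 290312857 /27429024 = 10.58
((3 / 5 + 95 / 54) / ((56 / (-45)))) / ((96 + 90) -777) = 91 / 28368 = 0.00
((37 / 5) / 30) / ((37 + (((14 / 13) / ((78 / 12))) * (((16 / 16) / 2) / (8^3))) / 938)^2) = 621777016979456 / 3450862476411417675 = 0.00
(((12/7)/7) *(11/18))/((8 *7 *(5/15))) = 11/1372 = 0.01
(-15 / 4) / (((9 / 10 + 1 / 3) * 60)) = -15 / 296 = -0.05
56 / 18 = 28 / 9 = 3.11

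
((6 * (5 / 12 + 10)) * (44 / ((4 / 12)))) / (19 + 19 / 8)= 385.96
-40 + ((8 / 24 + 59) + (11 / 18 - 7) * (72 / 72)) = 233 / 18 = 12.94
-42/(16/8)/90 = -7/30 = -0.23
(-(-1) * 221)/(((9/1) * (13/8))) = 136/9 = 15.11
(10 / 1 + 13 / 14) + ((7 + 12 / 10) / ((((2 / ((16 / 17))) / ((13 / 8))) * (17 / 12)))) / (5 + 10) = 1135273 / 101150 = 11.22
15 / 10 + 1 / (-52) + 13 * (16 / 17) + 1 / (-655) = 7940991 / 579020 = 13.71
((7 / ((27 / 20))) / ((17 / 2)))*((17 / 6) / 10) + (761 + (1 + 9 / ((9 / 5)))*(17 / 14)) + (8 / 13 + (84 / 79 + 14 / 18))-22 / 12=895686361 / 1164618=769.08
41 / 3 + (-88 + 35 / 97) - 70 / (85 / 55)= -590012 / 4947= -119.27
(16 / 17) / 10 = 0.09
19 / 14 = 1.36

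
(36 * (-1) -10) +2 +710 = 666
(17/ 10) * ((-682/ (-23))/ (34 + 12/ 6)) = 5797/ 4140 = 1.40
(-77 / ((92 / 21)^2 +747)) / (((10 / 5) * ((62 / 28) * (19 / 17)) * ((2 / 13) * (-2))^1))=52531479 / 796071196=0.07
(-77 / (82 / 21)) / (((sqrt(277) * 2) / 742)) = -599907 * sqrt(277) / 22714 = -439.57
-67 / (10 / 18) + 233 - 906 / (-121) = 72532 / 605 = 119.89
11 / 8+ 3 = 35 / 8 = 4.38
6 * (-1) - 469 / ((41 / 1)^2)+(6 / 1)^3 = 352541 / 1681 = 209.72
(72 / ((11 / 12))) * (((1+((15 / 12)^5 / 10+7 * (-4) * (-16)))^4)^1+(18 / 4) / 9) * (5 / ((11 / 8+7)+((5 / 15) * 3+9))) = 32262499360547870938580205 / 37039797960704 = 871022552411.75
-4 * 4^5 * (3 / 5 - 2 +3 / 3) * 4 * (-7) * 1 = -229376 / 5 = -45875.20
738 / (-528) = -123 / 88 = -1.40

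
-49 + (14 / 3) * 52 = 581 / 3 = 193.67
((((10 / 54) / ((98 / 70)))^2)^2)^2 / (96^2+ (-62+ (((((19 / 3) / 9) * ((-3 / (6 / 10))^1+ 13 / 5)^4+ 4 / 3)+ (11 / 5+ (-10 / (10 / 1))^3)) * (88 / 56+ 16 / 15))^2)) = 0.00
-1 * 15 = -15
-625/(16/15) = -9375/16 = -585.94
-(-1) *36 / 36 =1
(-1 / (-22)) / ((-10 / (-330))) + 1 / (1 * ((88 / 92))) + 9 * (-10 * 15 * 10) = -148472 / 11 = -13497.45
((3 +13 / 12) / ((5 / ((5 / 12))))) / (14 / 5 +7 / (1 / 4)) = 35 / 3168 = 0.01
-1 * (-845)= 845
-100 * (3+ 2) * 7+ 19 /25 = -87481 /25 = -3499.24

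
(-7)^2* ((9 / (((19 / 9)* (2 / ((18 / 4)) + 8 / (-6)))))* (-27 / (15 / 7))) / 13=2250423 / 9880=227.78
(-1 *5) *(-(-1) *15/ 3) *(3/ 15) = -5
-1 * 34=-34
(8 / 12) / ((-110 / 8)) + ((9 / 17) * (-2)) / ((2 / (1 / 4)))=-2029 / 11220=-0.18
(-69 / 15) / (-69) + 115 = 1726 / 15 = 115.07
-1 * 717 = -717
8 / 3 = 2.67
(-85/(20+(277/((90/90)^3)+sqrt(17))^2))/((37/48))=-9787665/6807770119+70635*sqrt(17)/6807770119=-0.00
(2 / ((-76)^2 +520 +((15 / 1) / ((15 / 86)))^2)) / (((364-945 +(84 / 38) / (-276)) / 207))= -10051 / 193133647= -0.00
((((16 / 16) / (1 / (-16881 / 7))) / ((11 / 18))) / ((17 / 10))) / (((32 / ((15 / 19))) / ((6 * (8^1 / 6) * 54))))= -36194850 / 1463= -24740.16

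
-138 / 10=-69 / 5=-13.80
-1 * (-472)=472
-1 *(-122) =122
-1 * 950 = -950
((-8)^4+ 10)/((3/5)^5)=52803.50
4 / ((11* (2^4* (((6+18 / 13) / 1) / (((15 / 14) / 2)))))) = 65 / 39424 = 0.00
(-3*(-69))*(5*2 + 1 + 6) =3519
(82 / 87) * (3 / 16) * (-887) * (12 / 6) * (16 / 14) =-72734 / 203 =-358.30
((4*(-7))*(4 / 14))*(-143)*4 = 4576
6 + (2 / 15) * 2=94 / 15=6.27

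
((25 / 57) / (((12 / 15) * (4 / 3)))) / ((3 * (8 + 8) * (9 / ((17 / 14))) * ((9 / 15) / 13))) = 138125 / 5515776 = 0.03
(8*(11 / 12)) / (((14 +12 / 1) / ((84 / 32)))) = 0.74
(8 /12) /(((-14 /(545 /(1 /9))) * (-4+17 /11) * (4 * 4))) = 5995 /1008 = 5.95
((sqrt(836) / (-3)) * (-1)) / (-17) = -2 * sqrt(209) / 51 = -0.57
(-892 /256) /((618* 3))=-223 /118656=-0.00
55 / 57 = 0.96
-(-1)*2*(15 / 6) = 5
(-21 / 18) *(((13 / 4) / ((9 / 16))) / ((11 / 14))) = -2548 / 297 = -8.58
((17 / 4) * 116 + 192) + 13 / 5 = 3438 / 5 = 687.60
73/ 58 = 1.26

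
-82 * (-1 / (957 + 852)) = 82 / 1809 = 0.05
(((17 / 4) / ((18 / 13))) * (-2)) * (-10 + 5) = 1105 / 36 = 30.69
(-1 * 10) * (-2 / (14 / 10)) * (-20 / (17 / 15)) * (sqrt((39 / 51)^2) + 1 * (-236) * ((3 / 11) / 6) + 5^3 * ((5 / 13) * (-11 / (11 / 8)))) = 28776570000 / 289289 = 99473.43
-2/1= -2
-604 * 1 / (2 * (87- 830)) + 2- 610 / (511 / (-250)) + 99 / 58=6662415371 / 22021034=302.55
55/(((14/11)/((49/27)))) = 4235/54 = 78.43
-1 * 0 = 0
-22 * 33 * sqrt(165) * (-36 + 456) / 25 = -60984 * sqrt(165) / 5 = -156670.73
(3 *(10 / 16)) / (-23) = -15 / 184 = -0.08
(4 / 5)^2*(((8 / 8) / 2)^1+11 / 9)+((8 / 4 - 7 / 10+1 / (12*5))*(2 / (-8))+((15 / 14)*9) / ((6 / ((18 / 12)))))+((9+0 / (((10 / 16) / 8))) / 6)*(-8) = -222169 / 25200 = -8.82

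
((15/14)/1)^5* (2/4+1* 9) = 14428125/1075648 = 13.41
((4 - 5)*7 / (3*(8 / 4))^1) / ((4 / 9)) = -21 / 8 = -2.62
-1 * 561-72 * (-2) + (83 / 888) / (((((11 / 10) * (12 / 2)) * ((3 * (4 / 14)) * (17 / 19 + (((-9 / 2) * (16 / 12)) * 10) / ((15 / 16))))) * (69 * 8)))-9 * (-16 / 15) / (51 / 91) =-3955257881869303 / 9891344833920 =-399.87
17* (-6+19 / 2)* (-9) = -1071 / 2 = -535.50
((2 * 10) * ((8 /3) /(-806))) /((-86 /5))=200 /51987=0.00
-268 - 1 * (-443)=175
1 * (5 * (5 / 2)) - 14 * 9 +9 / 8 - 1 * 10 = -979 / 8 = -122.38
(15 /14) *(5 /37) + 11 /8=3149 /2072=1.52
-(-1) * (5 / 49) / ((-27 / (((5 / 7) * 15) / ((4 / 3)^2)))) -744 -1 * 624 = -7507709 / 5488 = -1368.02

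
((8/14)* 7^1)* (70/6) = 140/3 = 46.67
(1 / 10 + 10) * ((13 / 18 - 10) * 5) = -16867 / 36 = -468.53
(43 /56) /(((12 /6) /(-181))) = -7783 /112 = -69.49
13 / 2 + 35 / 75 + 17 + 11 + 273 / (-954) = 34.68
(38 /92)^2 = 361 /2116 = 0.17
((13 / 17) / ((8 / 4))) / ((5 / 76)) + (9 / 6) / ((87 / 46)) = 16281 / 2465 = 6.60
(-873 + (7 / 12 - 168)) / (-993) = 12485 / 11916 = 1.05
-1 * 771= -771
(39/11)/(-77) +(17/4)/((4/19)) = 20.14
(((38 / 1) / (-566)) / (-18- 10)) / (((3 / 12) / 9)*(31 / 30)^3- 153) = -4617000 / 294547380029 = -0.00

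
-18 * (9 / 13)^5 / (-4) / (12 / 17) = 3011499 / 2970344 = 1.01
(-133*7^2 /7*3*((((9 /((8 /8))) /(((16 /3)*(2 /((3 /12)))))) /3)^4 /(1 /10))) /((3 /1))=-30541455 /134217728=-0.23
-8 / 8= -1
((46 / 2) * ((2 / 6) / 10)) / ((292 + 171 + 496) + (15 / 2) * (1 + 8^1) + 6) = 0.00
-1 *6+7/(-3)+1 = -22/3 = -7.33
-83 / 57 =-1.46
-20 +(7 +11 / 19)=-236 / 19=-12.42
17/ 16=1.06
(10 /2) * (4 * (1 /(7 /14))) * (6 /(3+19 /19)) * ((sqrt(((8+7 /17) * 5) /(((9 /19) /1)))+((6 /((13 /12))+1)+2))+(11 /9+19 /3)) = 20 * sqrt(230945) /17+37660 /39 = 1531.01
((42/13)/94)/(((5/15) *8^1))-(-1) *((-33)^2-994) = 464423/4888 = 95.01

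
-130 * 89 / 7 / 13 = -890 / 7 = -127.14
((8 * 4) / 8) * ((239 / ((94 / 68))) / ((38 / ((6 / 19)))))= 97512 / 16967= 5.75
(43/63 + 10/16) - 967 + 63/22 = -5337923/5544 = -962.83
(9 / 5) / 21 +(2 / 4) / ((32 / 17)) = 787 / 2240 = 0.35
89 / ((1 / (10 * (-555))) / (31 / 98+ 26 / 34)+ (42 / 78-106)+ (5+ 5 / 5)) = -5782425675 / 6462133904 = -0.89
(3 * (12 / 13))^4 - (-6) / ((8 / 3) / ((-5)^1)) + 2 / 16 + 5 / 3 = 33827437 / 685464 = 49.35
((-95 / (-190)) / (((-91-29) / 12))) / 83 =-1 / 1660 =-0.00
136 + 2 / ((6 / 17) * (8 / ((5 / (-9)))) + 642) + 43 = 4845436 / 27069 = 179.00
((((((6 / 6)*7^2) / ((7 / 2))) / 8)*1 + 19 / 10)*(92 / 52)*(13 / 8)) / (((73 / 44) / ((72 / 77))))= 207 / 35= 5.91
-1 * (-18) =18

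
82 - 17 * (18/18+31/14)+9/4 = 829/28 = 29.61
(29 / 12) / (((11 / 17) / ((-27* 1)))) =-100.84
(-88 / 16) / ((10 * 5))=-11 / 100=-0.11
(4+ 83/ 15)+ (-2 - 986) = -14677/ 15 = -978.47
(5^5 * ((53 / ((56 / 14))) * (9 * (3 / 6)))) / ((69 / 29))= 14409375 / 184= 78311.82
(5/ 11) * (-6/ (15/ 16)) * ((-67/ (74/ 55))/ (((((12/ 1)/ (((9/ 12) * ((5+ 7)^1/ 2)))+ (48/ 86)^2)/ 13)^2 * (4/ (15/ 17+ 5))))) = 1741998767535/ 429151604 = 4059.17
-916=-916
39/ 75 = 13/ 25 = 0.52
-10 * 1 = -10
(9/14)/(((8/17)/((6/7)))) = 459/392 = 1.17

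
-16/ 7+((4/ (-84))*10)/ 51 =-2458/ 1071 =-2.30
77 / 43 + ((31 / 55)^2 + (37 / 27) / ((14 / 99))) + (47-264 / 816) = 58.48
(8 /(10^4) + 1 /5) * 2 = 251 /625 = 0.40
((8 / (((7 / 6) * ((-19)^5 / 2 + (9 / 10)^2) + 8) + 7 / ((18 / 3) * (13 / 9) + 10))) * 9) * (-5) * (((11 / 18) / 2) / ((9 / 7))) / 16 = 9625 / 2599887174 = 0.00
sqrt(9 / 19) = 3 * sqrt(19) / 19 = 0.69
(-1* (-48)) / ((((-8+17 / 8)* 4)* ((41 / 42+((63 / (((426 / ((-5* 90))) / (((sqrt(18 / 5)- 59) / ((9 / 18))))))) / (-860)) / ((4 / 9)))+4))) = 5276575809792* sqrt(10) / 2991623623341713+393190745649408 / 2991623623341713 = 0.14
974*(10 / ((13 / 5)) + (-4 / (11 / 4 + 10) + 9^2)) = 54587830 / 663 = 82334.59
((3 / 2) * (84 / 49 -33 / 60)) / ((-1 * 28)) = -489 / 7840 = -0.06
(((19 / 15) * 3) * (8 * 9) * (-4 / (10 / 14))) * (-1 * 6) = 229824 / 25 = 9192.96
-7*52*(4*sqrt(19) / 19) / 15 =-1456*sqrt(19) / 285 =-22.27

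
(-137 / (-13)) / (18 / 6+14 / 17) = 2329 / 845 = 2.76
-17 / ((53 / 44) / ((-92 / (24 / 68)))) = 584936 / 159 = 3678.84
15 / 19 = 0.79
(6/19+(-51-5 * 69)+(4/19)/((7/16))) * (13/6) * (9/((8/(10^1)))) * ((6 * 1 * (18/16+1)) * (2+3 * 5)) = -2087968.64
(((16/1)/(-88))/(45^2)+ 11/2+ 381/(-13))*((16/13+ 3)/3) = -13788277/410670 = -33.58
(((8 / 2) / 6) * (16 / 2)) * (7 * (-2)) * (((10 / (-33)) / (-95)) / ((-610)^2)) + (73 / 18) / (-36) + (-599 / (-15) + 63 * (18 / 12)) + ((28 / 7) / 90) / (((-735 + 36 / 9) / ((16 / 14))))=8659225299962807 / 64466840730600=134.32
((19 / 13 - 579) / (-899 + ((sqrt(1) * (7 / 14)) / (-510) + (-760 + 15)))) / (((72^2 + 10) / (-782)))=-2994340560 / 56613179441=-0.05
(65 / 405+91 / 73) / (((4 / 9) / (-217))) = -451360 / 657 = -687.00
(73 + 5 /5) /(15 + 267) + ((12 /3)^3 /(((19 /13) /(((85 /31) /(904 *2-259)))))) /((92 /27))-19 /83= 13812390856 /245579298009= 0.06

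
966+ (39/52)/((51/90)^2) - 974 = -1637/289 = -5.66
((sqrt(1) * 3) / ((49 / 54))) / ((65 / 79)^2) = 1011042 / 207025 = 4.88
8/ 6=4/ 3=1.33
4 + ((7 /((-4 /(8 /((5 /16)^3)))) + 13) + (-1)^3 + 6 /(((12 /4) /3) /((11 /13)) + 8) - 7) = -5669869 /12625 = -449.10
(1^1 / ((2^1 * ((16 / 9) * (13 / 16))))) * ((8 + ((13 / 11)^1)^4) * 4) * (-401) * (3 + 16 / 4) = -7361082414 / 190333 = -38674.76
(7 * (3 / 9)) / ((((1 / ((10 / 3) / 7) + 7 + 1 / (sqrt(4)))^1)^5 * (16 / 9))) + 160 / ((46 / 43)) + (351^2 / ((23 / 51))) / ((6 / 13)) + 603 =592653.02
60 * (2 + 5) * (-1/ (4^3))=-105/ 16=-6.56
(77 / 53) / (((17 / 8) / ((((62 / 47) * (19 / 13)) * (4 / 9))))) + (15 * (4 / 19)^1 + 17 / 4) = 3010036229 / 376549524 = 7.99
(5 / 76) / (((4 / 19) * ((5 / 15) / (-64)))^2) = 54720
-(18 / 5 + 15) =-18.60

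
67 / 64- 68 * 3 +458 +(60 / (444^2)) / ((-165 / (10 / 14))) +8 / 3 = 15647821879 / 60717888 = 257.71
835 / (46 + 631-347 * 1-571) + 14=2539 / 241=10.54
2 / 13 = 0.15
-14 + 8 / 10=-66 / 5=-13.20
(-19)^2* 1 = 361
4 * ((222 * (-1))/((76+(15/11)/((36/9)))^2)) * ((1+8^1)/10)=-7736256/56414405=-0.14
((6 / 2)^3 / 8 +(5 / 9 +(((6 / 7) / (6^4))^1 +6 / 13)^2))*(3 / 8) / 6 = 1601140129 / 6181733376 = 0.26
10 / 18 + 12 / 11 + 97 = 9766 / 99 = 98.65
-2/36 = -1/18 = -0.06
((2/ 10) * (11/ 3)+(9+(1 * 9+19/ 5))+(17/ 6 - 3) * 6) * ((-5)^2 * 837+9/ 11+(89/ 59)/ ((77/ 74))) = 30708442694/ 68145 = 450633.84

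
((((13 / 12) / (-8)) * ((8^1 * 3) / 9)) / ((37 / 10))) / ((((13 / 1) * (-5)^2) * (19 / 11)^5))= -161051 / 8245409670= -0.00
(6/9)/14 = 1/21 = 0.05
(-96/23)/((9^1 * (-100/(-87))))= -232/575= -0.40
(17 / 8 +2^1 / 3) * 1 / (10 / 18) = 5.02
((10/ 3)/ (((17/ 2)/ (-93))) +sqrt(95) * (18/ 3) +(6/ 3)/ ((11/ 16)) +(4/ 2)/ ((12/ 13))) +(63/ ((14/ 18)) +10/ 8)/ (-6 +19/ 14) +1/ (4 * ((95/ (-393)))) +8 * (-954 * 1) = -21289834133/ 2771340 +6 * sqrt(95) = -7623.66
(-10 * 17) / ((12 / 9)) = -255 / 2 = -127.50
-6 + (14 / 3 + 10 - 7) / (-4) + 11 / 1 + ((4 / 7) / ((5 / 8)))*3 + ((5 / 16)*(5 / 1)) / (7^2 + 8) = 186847 / 31920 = 5.85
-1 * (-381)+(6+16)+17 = 420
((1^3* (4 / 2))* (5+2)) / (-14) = -1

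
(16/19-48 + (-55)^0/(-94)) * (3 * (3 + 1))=-505458/893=-566.02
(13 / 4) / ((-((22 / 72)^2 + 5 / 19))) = -80028 / 8779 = -9.12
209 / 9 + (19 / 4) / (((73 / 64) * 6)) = 15713 / 657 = 23.92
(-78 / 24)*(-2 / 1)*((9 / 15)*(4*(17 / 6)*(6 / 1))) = 1326 / 5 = 265.20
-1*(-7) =7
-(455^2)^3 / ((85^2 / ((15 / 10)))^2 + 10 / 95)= -116713512138234375 / 305172886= -382450464.94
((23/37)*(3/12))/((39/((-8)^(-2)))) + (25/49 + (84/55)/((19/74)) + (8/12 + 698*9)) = 118962179258227/18915536640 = 6289.13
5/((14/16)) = 40/7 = 5.71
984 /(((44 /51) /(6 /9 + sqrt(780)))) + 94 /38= 159433 /209 + 25092 * sqrt(195) /11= 32616.54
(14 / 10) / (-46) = -7 / 230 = -0.03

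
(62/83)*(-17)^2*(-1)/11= -17918/913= -19.63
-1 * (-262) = 262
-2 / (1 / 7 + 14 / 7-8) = 14 / 41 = 0.34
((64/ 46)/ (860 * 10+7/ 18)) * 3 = 1728/ 3560561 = 0.00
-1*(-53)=53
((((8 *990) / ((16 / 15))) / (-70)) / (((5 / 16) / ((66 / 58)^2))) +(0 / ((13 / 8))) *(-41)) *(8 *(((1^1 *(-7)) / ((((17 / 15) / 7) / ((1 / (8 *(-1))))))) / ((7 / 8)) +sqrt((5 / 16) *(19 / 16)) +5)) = -3932945280 / 100079 - 1293732 *sqrt(95) / 5887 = -41440.37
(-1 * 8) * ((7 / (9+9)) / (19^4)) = -28 / 1172889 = -0.00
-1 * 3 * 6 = -18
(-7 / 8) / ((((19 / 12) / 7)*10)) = -147 / 380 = -0.39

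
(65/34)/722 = 65/24548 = 0.00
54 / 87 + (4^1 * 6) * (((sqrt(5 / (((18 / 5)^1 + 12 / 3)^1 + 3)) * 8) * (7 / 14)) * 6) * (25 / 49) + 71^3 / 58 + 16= 72000 * sqrt(53) / 2597 + 12375 / 2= 6389.34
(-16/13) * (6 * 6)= -44.31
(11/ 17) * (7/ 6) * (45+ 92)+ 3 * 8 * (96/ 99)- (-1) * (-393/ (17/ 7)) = -35.13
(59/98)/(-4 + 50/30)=-0.26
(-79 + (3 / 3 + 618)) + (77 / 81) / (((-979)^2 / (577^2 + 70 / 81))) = 308888676373 / 571666491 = 540.33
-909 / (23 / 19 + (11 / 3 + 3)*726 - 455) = -17271 / 83338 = -0.21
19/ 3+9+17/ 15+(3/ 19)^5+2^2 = 760166038/ 37141485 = 20.47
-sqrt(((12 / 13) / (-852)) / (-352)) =-sqrt(20306) / 81224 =-0.00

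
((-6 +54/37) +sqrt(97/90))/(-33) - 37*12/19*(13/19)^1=-2328988/146927 - sqrt(970)/990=-15.88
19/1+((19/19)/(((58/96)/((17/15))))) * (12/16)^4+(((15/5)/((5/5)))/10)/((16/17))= 92393/4640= 19.91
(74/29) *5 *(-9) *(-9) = 29970/29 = 1033.45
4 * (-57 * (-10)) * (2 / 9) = 1520 / 3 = 506.67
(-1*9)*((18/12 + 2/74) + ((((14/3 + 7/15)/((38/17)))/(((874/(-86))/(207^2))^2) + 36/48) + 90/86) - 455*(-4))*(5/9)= -8910469425829371/43650676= -204131304.31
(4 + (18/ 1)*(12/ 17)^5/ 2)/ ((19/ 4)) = 31675664/ 26977283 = 1.17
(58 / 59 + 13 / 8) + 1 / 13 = 2.68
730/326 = 365/163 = 2.24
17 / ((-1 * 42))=-17 / 42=-0.40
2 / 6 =1 / 3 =0.33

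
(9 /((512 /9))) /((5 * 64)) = 81 /163840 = 0.00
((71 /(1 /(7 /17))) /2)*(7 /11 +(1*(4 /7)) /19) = 69225 /7106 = 9.74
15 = 15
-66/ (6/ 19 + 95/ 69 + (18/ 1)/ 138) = -43263/ 1195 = -36.20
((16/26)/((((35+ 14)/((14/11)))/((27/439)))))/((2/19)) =0.01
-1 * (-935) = 935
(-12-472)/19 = -484/19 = -25.47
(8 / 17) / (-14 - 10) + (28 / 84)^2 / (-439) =-1334 / 67167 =-0.02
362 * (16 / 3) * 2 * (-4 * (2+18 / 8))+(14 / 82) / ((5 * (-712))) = -28743610901 / 437880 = -65642.67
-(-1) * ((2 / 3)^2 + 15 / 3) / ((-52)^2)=49 / 24336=0.00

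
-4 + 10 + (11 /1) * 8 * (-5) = -434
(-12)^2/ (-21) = -48/ 7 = -6.86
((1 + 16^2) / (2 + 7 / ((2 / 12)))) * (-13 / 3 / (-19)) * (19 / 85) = 3341 / 11220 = 0.30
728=728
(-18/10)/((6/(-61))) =183/10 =18.30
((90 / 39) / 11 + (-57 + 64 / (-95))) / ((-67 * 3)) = 780647 / 2730585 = 0.29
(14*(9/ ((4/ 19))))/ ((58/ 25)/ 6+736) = 89775/ 110458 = 0.81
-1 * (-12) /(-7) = -12 /7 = -1.71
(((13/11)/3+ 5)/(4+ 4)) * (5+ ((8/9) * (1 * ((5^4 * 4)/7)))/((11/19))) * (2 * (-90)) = -170641925/2541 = -67155.42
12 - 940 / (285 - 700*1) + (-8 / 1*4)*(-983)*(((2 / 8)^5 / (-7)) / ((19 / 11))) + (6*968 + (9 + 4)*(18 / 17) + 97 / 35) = 175240026061 / 30026080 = 5836.26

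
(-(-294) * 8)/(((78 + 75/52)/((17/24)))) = 5096/243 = 20.97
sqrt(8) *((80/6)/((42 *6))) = 20 *sqrt(2)/189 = 0.15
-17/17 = -1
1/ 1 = 1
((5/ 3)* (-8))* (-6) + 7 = 87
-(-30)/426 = 0.07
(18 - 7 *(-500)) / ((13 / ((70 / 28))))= 8795 / 13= 676.54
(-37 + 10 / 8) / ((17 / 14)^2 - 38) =7007 / 7159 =0.98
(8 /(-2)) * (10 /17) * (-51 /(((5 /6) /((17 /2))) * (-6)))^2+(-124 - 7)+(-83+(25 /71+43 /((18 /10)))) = -57115606 /3195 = -17876.56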